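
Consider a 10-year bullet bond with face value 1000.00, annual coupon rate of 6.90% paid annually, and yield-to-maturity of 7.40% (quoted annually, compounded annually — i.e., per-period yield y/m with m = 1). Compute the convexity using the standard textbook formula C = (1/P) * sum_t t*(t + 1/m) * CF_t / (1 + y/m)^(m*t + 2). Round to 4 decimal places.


Answer: Convexity = 64.2308

Derivation:
Coupon per period c = face * coupon_rate / m = 69.000000
Periods per year m = 1; per-period yield y/m = 0.074000
Number of cashflows N = 10
Cashflows (t years, CF_t, discount factor 1/(1+y/m)^(m*t), PV):
  t = 1.0000: CF_t = 69.000000, DF = 0.931099, PV = 64.245810
  t = 2.0000: CF_t = 69.000000, DF = 0.866945, PV = 59.819190
  t = 3.0000: CF_t = 69.000000, DF = 0.807211, PV = 55.697570
  t = 4.0000: CF_t = 69.000000, DF = 0.751593, PV = 51.859935
  t = 5.0000: CF_t = 69.000000, DF = 0.699808, PV = 48.286718
  t = 6.0000: CF_t = 69.000000, DF = 0.651590, PV = 44.959700
  t = 7.0000: CF_t = 69.000000, DF = 0.606694, PV = 41.861918
  t = 8.0000: CF_t = 69.000000, DF = 0.564892, PV = 38.977577
  t = 9.0000: CF_t = 69.000000, DF = 0.525971, PV = 36.291971
  t = 10.0000: CF_t = 1069.000000, DF = 0.489731, PV = 523.521946
Price P = sum_t PV_t = 965.522334
Convexity numerator sum_t t*(t + 1/m) * CF_t / (1+y/m)^(m*t + 2):
  t = 1.0000: term = 111.395140
  t = 2.0000: term = 311.159608
  t = 3.0000: term = 579.440611
  t = 4.0000: term = 899.193996
  t = 5.0000: term = 1255.857536
  t = 6.0000: term = 1637.058240
  t = 7.0000: term = 2032.350391
  t = 8.0000: term = 2432.981315
  t = 9.0000: term = 2831.682163
  t = 10.0000: term = 49925.108112
Convexity = (1/P) * sum = 62016.227111 / 965.522334 = 64.230754


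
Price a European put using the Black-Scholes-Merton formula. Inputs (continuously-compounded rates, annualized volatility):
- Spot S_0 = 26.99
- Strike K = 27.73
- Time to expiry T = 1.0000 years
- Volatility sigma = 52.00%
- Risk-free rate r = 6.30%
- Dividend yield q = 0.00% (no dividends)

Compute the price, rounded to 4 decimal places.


d1 = (ln(S/K) + (r - q + 0.5*sigma^2) * T) / (sigma * sqrt(T)) = 0.32913763
d2 = d1 - sigma * sqrt(T) = -0.19086237
exp(-rT) = 0.93894347; exp(-qT) = 1.00000000
P = K * exp(-rT) * N(-d2) - S_0 * exp(-qT) * N(-d1)
N(-d1) = 0.37102583; N(-d2) = 0.57568329
P = 27.7300 * 0.93894347 * 0.57568329 - 26.9900 * 1.00000000 * 0.37102583 = 4.9750

Answer: Price = 4.9750


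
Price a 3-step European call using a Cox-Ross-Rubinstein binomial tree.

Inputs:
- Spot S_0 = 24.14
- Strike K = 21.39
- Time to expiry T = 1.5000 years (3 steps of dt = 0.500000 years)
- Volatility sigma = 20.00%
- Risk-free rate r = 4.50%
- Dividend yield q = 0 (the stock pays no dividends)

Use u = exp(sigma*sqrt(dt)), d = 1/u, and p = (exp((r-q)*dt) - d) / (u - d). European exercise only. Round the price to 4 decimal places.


Answer: Price = V(0,0) = 4.7765

Derivation:
dt = T/N = 0.500000
u = exp(sigma*sqrt(dt)) = 1.151910; d = 1/u = 0.868123
p = (exp((r-q)*dt) - d) / (u - d) = 0.544887
Discount per step: exp(-r*dt) = 0.977751
Stock lattice S(k, i) with i counting down-moves:
  k=0: S(0,0) = 24.1400
  k=1: S(1,0) = 27.8071; S(1,1) = 20.9565
  k=2: S(2,0) = 32.0313; S(2,1) = 24.1400; S(2,2) = 18.1928
  k=3: S(3,0) = 36.8971; S(3,1) = 27.8071; S(3,2) = 20.9565; S(3,3) = 15.7936
Terminal payoffs V(N, i) = max(S_T - K, 0):
  V(3,0) = 15.507149; V(3,1) = 6.417105; V(3,2) = 0.000000; V(3,3) = 0.000000
Backward induction: V(k, i) = exp(-r*dt) * [p * V(k+1, i) + (1-p) * V(k+1, i+1)].
  V(2,0) = exp(-r*dt) * [p*15.507149 + (1-p)*6.417105] = 11.117181
  V(2,1) = exp(-r*dt) * [p*6.417105 + (1-p)*0.000000] = 3.418803
  V(2,2) = exp(-r*dt) * [p*0.000000 + (1-p)*0.000000] = 0.000000
  V(1,0) = exp(-r*dt) * [p*11.117181 + (1-p)*3.418803] = 7.444158
  V(1,1) = exp(-r*dt) * [p*3.418803 + (1-p)*0.000000] = 1.821415
  V(0,0) = exp(-r*dt) * [p*7.444158 + (1-p)*1.821415] = 4.776486


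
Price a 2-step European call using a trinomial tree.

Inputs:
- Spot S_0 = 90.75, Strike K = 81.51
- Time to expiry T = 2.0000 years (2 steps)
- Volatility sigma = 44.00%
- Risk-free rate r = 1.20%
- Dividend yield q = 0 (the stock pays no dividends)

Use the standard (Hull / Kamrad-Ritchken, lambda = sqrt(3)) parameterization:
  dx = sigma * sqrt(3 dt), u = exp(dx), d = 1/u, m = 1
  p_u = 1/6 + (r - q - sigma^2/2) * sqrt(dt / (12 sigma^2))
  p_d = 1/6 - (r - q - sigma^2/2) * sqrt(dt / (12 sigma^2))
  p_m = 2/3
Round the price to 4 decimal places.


dt = T/N = 1.000000; dx = sigma*sqrt(3*dt) = 0.762102
u = exp(dx) = 2.142776; d = 1/u = 0.466684
p_u = 0.111031, p_m = 0.666667, p_d = 0.222302
Discount per step: exp(-r*dt) = 0.988072
Stock lattice S(k, j) with j the centered position index:
  k=0: S(0,+0) = 90.7500
  k=1: S(1,-1) = 42.3516; S(1,+0) = 90.7500; S(1,+1) = 194.4570
  k=2: S(2,-2) = 19.7648; S(2,-1) = 42.3516; S(2,+0) = 90.7500; S(2,+1) = 194.4570; S(2,+2) = 416.6778
Terminal payoffs V(N, j) = max(S_T - K, 0):
  V(2,-2) = 0.000000; V(2,-1) = 0.000000; V(2,+0) = 9.240000; V(2,+1) = 112.946955; V(2,+2) = 335.167768
Backward induction: V(k, j) = exp(-r*dt) * [p_u * V(k+1, j+1) + p_m * V(k+1, j) + p_d * V(k+1, j-1)]
  V(1,-1) = exp(-r*dt) * [p_u*9.240000 + p_m*0.000000 + p_d*0.000000] = 1.013690
  V(1,+0) = exp(-r*dt) * [p_u*112.946955 + p_m*9.240000 + p_d*0.000000] = 18.477558
  V(1,+1) = exp(-r*dt) * [p_u*335.167768 + p_m*112.946955 + p_d*9.240000] = 113.199510
  V(0,+0) = exp(-r*dt) * [p_u*113.199510 + p_m*18.477558 + p_d*1.013690] = 24.812835

Answer: Price = V(0,0) = 24.8128


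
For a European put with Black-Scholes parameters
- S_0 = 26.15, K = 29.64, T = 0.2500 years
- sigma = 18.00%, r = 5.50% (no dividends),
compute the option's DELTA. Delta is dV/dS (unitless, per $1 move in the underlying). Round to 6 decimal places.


Answer: Delta = -0.883795

Derivation:
d1 = -1.1941734435; d2 = -1.2841734435
phi(d1) = 0.1955452165; exp(-qT) = 1.0000000000; exp(-rT) = 0.9863440995
N(-d1) = 0.8837949355
Delta = -exp(-qT) * N(-d1) = -1.0000000000 * 0.8837949355 = -0.883795


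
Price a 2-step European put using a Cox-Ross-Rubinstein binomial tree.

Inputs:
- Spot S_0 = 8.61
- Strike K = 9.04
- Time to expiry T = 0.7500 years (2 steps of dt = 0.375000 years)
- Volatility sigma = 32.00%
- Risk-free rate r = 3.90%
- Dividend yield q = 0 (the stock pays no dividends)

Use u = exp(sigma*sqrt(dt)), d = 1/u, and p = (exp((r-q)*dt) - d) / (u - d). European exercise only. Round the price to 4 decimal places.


dt = T/N = 0.375000
u = exp(sigma*sqrt(dt)) = 1.216477; d = 1/u = 0.822046
p = (exp((r-q)*dt) - d) / (u - d) = 0.488518
Discount per step: exp(-r*dt) = 0.985481
Stock lattice S(k, i) with i counting down-moves:
  k=0: S(0,0) = 8.6100
  k=1: S(1,0) = 10.4739; S(1,1) = 7.0778
  k=2: S(2,0) = 12.7412; S(2,1) = 8.6100; S(2,2) = 5.8183
Terminal payoffs V(N, i) = max(K - S_T, 0):
  V(2,0) = 0.000000; V(2,1) = 0.430000; V(2,2) = 3.221713
Backward induction: V(k, i) = exp(-r*dt) * [p * V(k+1, i) + (1-p) * V(k+1, i+1)].
  V(1,0) = exp(-r*dt) * [p*0.000000 + (1-p)*0.430000] = 0.216744
  V(1,1) = exp(-r*dt) * [p*0.430000 + (1-p)*3.221713] = 1.830938
  V(0,0) = exp(-r*dt) * [p*0.216744 + (1-p)*1.830938] = 1.027242

Answer: Price = V(0,0) = 1.0272


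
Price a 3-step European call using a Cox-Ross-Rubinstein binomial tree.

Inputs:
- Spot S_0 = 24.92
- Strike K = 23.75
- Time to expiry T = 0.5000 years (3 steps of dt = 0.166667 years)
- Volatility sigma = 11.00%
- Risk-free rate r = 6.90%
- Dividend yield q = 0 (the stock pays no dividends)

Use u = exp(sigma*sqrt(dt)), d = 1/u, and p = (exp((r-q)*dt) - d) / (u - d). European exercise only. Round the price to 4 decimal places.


dt = T/N = 0.166667
u = exp(sigma*sqrt(dt)) = 1.045931; d = 1/u = 0.956086
p = (exp((r-q)*dt) - d) / (u - d) = 0.617512
Discount per step: exp(-r*dt) = 0.988566
Stock lattice S(k, i) with i counting down-moves:
  k=0: S(0,0) = 24.9200
  k=1: S(1,0) = 26.0646; S(1,1) = 23.8257
  k=2: S(2,0) = 27.2618; S(2,1) = 24.9200; S(2,2) = 22.7794
  k=3: S(3,0) = 28.5139; S(3,1) = 26.0646; S(3,2) = 23.8257; S(3,3) = 21.7791
Terminal payoffs V(N, i) = max(S_T - K, 0):
  V(3,0) = 4.763927; V(3,1) = 2.314598; V(3,2) = 0.075665; V(3,3) = 0.000000
Backward induction: V(k, i) = exp(-r*dt) * [p * V(k+1, i) + (1-p) * V(k+1, i+1)].
  V(2,0) = exp(-r*dt) * [p*4.763927 + (1-p)*2.314598] = 3.783330
  V(2,1) = exp(-r*dt) * [p*2.314598 + (1-p)*0.075665] = 1.441561
  V(2,2) = exp(-r*dt) * [p*0.075665 + (1-p)*0.000000] = 0.046190
  V(1,0) = exp(-r*dt) * [p*3.783330 + (1-p)*1.441561] = 2.854614
  V(1,1) = exp(-r*dt) * [p*1.441561 + (1-p)*0.046190] = 0.897468
  V(0,0) = exp(-r*dt) * [p*2.854614 + (1-p)*0.897468] = 2.081949

Answer: Price = V(0,0) = 2.0819


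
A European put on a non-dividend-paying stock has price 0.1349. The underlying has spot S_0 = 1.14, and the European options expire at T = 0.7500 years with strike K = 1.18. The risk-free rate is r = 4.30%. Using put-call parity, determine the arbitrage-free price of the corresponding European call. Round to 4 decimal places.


Put-call parity: C - P = S_0 * exp(-qT) - K * exp(-rT).
S_0 * exp(-qT) = 1.1400 * 1.00000000 = 1.14000000
K * exp(-rT) = 1.1800 * 0.96826449 = 1.14255209
C = P + S*exp(-qT) - K*exp(-rT)
C = 0.1349 + 1.14000000 - 1.14255209 = 0.1323

Answer: Call price = 0.1323


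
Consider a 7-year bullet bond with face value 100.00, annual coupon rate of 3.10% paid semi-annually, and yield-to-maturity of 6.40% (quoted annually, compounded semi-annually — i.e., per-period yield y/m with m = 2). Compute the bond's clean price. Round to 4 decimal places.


Coupon per period c = face * coupon_rate / m = 1.550000
Periods per year m = 2; per-period yield y/m = 0.032000
Number of cashflows N = 14
Cashflows (t years, CF_t, discount factor 1/(1+y/m)^(m*t), PV):
  t = 0.5000: CF_t = 1.550000, DF = 0.968992, PV = 1.501938
  t = 1.0000: CF_t = 1.550000, DF = 0.938946, PV = 1.455366
  t = 1.5000: CF_t = 1.550000, DF = 0.909831, PV = 1.410239
  t = 2.0000: CF_t = 1.550000, DF = 0.881620, PV = 1.366510
  t = 2.5000: CF_t = 1.550000, DF = 0.854283, PV = 1.324138
  t = 3.0000: CF_t = 1.550000, DF = 0.827793, PV = 1.283079
  t = 3.5000: CF_t = 1.550000, DF = 0.802125, PV = 1.243294
  t = 4.0000: CF_t = 1.550000, DF = 0.777253, PV = 1.204742
  t = 4.5000: CF_t = 1.550000, DF = 0.753152, PV = 1.167386
  t = 5.0000: CF_t = 1.550000, DF = 0.729799, PV = 1.131188
  t = 5.5000: CF_t = 1.550000, DF = 0.707169, PV = 1.096112
  t = 6.0000: CF_t = 1.550000, DF = 0.685241, PV = 1.062124
  t = 6.5000: CF_t = 1.550000, DF = 0.663994, PV = 1.029190
  t = 7.0000: CF_t = 101.550000, DF = 0.643405, PV = 65.337749
Price P = sum_t PV_t = 81.613056

Answer: Price = 81.6131


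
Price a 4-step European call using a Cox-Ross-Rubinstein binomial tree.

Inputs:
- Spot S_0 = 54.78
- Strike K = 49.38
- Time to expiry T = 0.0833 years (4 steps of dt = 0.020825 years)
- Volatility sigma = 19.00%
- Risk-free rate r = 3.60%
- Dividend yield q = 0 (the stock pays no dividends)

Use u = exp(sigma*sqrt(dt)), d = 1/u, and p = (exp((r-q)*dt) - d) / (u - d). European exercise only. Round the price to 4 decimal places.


Answer: Price = V(0,0) = 5.5650

Derivation:
dt = T/N = 0.020825
u = exp(sigma*sqrt(dt)) = 1.027798; d = 1/u = 0.972954
p = (exp((r-q)*dt) - d) / (u - d) = 0.506821
Discount per step: exp(-r*dt) = 0.999251
Stock lattice S(k, i) with i counting down-moves:
  k=0: S(0,0) = 54.7800
  k=1: S(1,0) = 56.3028; S(1,1) = 53.2984
  k=2: S(2,0) = 57.8679; S(2,1) = 54.7800; S(2,2) = 51.8569
  k=3: S(3,0) = 59.4765; S(3,1) = 56.3028; S(3,2) = 53.2984; S(3,3) = 50.4544
  k=4: S(4,0) = 61.1298; S(4,1) = 57.8679; S(4,2) = 54.7800; S(4,3) = 51.8569; S(4,4) = 49.0898
Terminal payoffs V(N, i) = max(S_T - K, 0):
  V(4,0) = 11.749818; V(4,1) = 8.487879; V(4,2) = 5.400000; V(4,3) = 2.476893; V(4,4) = 0.000000
Backward induction: V(k, i) = exp(-r*dt) * [p * V(k+1, i) + (1-p) * V(k+1, i+1)].
  V(3,0) = exp(-r*dt) * [p*11.749818 + (1-p)*8.487879] = 10.133497
  V(3,1) = exp(-r*dt) * [p*8.487879 + (1-p)*5.400000] = 6.959781
  V(3,2) = exp(-r*dt) * [p*5.400000 + (1-p)*2.476893] = 3.955417
  V(3,3) = exp(-r*dt) * [p*2.476893 + (1-p)*0.000000] = 1.254399
  V(2,0) = exp(-r*dt) * [p*10.133497 + (1-p)*6.959781] = 8.561864
  V(2,1) = exp(-r*dt) * [p*6.959781 + (1-p)*3.955417] = 5.473985
  V(2,2) = exp(-r*dt) * [p*3.955417 + (1-p)*1.254399] = 2.621364
  V(1,0) = exp(-r*dt) * [p*8.561864 + (1-p)*5.473985] = 7.033710
  V(1,1) = exp(-r*dt) * [p*5.473985 + (1-p)*2.621364] = 4.064083
  V(0,0) = exp(-r*dt) * [p*7.033710 + (1-p)*4.064083] = 5.564978


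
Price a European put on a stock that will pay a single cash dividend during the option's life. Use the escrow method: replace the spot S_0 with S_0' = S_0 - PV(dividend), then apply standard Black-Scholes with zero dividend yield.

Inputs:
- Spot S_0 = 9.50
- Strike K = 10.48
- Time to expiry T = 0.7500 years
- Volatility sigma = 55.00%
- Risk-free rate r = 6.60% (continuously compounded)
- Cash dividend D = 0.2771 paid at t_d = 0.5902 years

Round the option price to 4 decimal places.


Answer: Price = 2.2012

Derivation:
PV(D) = D * exp(-r * t_d) = 0.2771 * 0.96179572 = 0.26651359
S_0' = S_0 - PV(D) = 9.5000 - 0.26651359 = 9.23348641
d1 = (ln(S_0'/K) + (r + sigma^2/2)*T) / (sigma*sqrt(T)) = 0.07622183
d2 = d1 - sigma*sqrt(T) = -0.40009214
exp(-rT) = 0.95170516
N(-d1) = 0.46962131; N(-d2) = 0.65545567
P = K * exp(-rT) * N(-d2) - S_0' * N(-d1) = 10.4800 * 0.95170516 * 0.65545567 - 9.23348641 * 0.46962131 = 2.2012


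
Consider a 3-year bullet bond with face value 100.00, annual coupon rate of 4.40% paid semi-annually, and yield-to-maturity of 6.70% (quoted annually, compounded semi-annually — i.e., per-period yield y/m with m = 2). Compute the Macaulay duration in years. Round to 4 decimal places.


Answer: Macaulay duration = 2.8370 years

Derivation:
Coupon per period c = face * coupon_rate / m = 2.200000
Periods per year m = 2; per-period yield y/m = 0.033500
Number of cashflows N = 6
Cashflows (t years, CF_t, discount factor 1/(1+y/m)^(m*t), PV):
  t = 0.5000: CF_t = 2.200000, DF = 0.967586, PV = 2.128689
  t = 1.0000: CF_t = 2.200000, DF = 0.936222, PV = 2.059689
  t = 1.5000: CF_t = 2.200000, DF = 0.905876, PV = 1.992926
  t = 2.0000: CF_t = 2.200000, DF = 0.876512, PV = 1.928327
  t = 2.5000: CF_t = 2.200000, DF = 0.848101, PV = 1.865822
  t = 3.0000: CF_t = 102.200000, DF = 0.820611, PV = 83.866402
Price P = sum_t PV_t = 93.841856
Macaulay numerator sum_t t * PV_t:
  t * PV_t at t = 0.5000: 1.064344
  t * PV_t at t = 1.0000: 2.059689
  t * PV_t at t = 1.5000: 2.989389
  t * PV_t at t = 2.0000: 3.856655
  t * PV_t at t = 2.5000: 4.664556
  t * PV_t at t = 3.0000: 251.599205
Macaulay duration D = (sum_t t * PV_t) / P = 266.233839 / 93.841856 = 2.837048


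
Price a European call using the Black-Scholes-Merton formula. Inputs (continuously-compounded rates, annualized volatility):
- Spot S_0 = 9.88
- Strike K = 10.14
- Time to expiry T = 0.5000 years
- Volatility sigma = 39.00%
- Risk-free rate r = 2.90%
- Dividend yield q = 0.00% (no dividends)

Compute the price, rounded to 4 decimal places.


Answer: Price = 1.0337

Derivation:
d1 = (ln(S/K) + (r - q + 0.5*sigma^2) * T) / (sigma * sqrt(T)) = 0.09627354
d2 = d1 - sigma * sqrt(T) = -0.17949810
exp(-rT) = 0.98560462; exp(-qT) = 1.00000000
C = S_0 * exp(-qT) * N(d1) - K * exp(-rT) * N(d2)
N(d1) = 0.53834834; N(d2) = 0.42877330
C = 9.8800 * 1.00000000 * 0.53834834 - 10.1400 * 0.98560462 * 0.42877330 = 1.0337


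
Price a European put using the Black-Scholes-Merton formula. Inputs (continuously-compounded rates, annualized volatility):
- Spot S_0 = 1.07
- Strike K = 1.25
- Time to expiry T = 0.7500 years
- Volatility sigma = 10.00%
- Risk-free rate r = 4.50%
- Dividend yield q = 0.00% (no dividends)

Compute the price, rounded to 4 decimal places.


d1 = (ln(S/K) + (r - q + 0.5*sigma^2) * T) / (sigma * sqrt(T)) = -1.36237231
d2 = d1 - sigma * sqrt(T) = -1.44897485
exp(-rT) = 0.96681318; exp(-qT) = 1.00000000
P = K * exp(-rT) * N(-d2) - S_0 * exp(-qT) * N(-d1)
N(-d1) = 0.91345979; N(-d2) = 0.92632770
P = 1.2500 * 0.96681318 * 0.92632770 - 1.0700 * 1.00000000 * 0.91345979 = 0.1421

Answer: Price = 0.1421


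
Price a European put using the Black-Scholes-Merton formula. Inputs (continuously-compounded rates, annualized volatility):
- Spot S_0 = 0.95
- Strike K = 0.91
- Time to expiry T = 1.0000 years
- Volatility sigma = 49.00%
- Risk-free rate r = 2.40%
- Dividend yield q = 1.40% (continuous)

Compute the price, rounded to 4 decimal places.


d1 = (ln(S/K) + (r - q + 0.5*sigma^2) * T) / (sigma * sqrt(T)) = 0.35319875
d2 = d1 - sigma * sqrt(T) = -0.13680125
exp(-rT) = 0.97628571; exp(-qT) = 0.98609754
P = K * exp(-rT) * N(-d2) - S_0 * exp(-qT) * N(-d1)
N(-d1) = 0.36196972; N(-d2) = 0.55440605
P = 0.9100 * 0.97628571 * 0.55440605 - 0.9500 * 0.98609754 * 0.36196972 = 0.1535

Answer: Price = 0.1535


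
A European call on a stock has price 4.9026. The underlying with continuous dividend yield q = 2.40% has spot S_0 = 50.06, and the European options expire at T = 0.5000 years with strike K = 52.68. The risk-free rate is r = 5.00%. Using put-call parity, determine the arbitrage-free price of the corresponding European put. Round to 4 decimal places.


Answer: Put price = 6.8191

Derivation:
Put-call parity: C - P = S_0 * exp(-qT) - K * exp(-rT).
S_0 * exp(-qT) = 50.0600 * 0.98807171 = 49.46286995
K * exp(-rT) = 52.6800 * 0.97530991 = 51.37932617
P = C - S*exp(-qT) + K*exp(-rT)
P = 4.9026 - 49.46286995 + 51.37932617 = 6.8191


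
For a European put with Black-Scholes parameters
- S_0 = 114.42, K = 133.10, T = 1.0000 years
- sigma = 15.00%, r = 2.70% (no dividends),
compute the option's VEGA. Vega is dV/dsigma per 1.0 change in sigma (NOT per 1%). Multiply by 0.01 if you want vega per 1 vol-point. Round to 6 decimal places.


Answer: Vega = 34.374265

Derivation:
d1 = -0.7531655771; d2 = -0.9031655771
phi(d1) = 0.3004218196; exp(-qT) = 1.0000000000; exp(-rT) = 0.9733612415
Vega = S * exp(-qT) * phi(d1) * sqrt(T) = 114.4200 * 1.0000000000 * 0.3004218196 * 1.0000000000 = 34.374265


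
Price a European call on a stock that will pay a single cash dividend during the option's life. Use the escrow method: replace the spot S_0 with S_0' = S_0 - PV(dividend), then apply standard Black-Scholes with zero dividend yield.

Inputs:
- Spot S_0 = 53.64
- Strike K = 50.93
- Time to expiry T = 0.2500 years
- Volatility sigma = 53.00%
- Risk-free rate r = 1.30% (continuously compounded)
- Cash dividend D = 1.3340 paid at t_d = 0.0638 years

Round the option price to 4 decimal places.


Answer: Price = 6.2380

Derivation:
PV(D) = D * exp(-r * t_d) = 1.3340 * 0.99917094 = 1.33289404
S_0' = S_0 - PV(D) = 53.6400 - 1.33289404 = 52.30710596
d1 = (ln(S_0'/K) + (r + sigma^2/2)*T) / (sigma*sqrt(T)) = 0.24544374
d2 = d1 - sigma*sqrt(T) = -0.01955626
exp(-rT) = 0.99675528
N(d1) = 0.59694357; N(d2) = 0.49219868
C = S_0' * N(d1) - K * exp(-rT) * N(d2) = 52.30710596 * 0.59694357 - 50.9300 * 0.99675528 * 0.49219868 = 6.2380


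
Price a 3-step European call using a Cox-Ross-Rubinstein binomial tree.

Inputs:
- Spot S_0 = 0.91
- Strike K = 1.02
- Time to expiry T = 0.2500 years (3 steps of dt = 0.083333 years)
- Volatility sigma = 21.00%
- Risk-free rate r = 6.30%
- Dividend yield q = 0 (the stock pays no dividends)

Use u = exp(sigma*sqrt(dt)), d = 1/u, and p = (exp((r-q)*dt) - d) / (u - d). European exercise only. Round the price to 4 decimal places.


dt = T/N = 0.083333
u = exp(sigma*sqrt(dt)) = 1.062497; d = 1/u = 0.941179
p = (exp((r-q)*dt) - d) / (u - d) = 0.528238
Discount per step: exp(-r*dt) = 0.994764
Stock lattice S(k, i) with i counting down-moves:
  k=0: S(0,0) = 0.9100
  k=1: S(1,0) = 0.9669; S(1,1) = 0.8565
  k=2: S(2,0) = 1.0273; S(2,1) = 0.9100; S(2,2) = 0.8061
  k=3: S(3,0) = 1.0915; S(3,1) = 0.9669; S(3,2) = 0.8565; S(3,3) = 0.7587
Terminal payoffs V(N, i) = max(S_T - K, 0):
  V(3,0) = 0.071502; V(3,1) = 0.000000; V(3,2) = 0.000000; V(3,3) = 0.000000
Backward induction: V(k, i) = exp(-r*dt) * [p * V(k+1, i) + (1-p) * V(k+1, i+1)].
  V(2,0) = exp(-r*dt) * [p*0.071502 + (1-p)*0.000000] = 0.037572
  V(2,1) = exp(-r*dt) * [p*0.000000 + (1-p)*0.000000] = 0.000000
  V(2,2) = exp(-r*dt) * [p*0.000000 + (1-p)*0.000000] = 0.000000
  V(1,0) = exp(-r*dt) * [p*0.037572 + (1-p)*0.000000] = 0.019743
  V(1,1) = exp(-r*dt) * [p*0.000000 + (1-p)*0.000000] = 0.000000
  V(0,0) = exp(-r*dt) * [p*0.019743 + (1-p)*0.000000] = 0.010374

Answer: Price = V(0,0) = 0.0104


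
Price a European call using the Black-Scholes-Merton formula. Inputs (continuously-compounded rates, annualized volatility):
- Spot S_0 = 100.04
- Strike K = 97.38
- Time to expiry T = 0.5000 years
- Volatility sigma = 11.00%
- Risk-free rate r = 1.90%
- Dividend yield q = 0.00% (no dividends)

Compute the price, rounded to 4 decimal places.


d1 = (ln(S/K) + (r - q + 0.5*sigma^2) * T) / (sigma * sqrt(T)) = 0.50750025
d2 = d1 - sigma * sqrt(T) = 0.42971850
exp(-rT) = 0.99054498; exp(-qT) = 1.00000000
C = S_0 * exp(-qT) * N(d1) - K * exp(-rT) * N(d2)
N(d1) = 0.69409807; N(d2) = 0.66629979
C = 100.0400 * 1.00000000 * 0.69409807 - 97.3800 * 0.99054498 * 0.66629979 = 5.1668

Answer: Price = 5.1668


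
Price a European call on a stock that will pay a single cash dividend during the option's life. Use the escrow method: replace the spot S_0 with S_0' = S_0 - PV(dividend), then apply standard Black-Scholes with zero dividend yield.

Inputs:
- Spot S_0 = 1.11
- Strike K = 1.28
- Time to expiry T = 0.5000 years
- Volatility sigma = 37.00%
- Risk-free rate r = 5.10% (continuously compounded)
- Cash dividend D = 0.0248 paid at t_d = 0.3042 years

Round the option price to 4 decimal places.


PV(D) = D * exp(-r * t_d) = 0.0248 * 0.98460553 = 0.02441822
S_0' = S_0 - PV(D) = 1.1100 - 0.02441822 = 1.08558178
d1 = (ln(S_0'/K) + (r + sigma^2/2)*T) / (sigma*sqrt(T)) = -0.40140361
d2 = d1 - sigma*sqrt(T) = -0.66303312
exp(-rT) = 0.97482238
N(d1) = 0.34406150; N(d2) = 0.25365467
C = S_0' * N(d1) - K * exp(-rT) * N(d2) = 1.08558178 * 0.34406150 - 1.2800 * 0.97482238 * 0.25365467 = 0.0570

Answer: Price = 0.0570


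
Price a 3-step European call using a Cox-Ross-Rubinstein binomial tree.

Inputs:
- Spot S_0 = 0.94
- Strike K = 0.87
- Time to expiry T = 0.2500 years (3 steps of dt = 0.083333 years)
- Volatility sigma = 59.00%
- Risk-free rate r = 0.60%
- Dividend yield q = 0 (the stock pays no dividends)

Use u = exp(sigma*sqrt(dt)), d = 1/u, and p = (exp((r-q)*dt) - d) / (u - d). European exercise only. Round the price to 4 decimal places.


Answer: Price = V(0,0) = 0.1508

Derivation:
dt = T/N = 0.083333
u = exp(sigma*sqrt(dt)) = 1.185682; d = 1/u = 0.843396
p = (exp((r-q)*dt) - d) / (u - d) = 0.458984
Discount per step: exp(-r*dt) = 0.999500
Stock lattice S(k, i) with i counting down-moves:
  k=0: S(0,0) = 0.9400
  k=1: S(1,0) = 1.1145; S(1,1) = 0.7928
  k=2: S(2,0) = 1.3215; S(2,1) = 0.9400; S(2,2) = 0.6686
  k=3: S(3,0) = 1.5669; S(3,1) = 1.1145; S(3,2) = 0.7928; S(3,3) = 0.5639
Terminal payoffs V(N, i) = max(S_T - K, 0):
  V(3,0) = 0.696869; V(3,1) = 0.244541; V(3,2) = 0.000000; V(3,3) = 0.000000
Backward induction: V(k, i) = exp(-r*dt) * [p * V(k+1, i) + (1-p) * V(k+1, i+1)].
  V(2,0) = exp(-r*dt) * [p*0.696869 + (1-p)*0.244541] = 0.451927
  V(2,1) = exp(-r*dt) * [p*0.244541 + (1-p)*0.000000] = 0.112184
  V(2,2) = exp(-r*dt) * [p*0.000000 + (1-p)*0.000000] = 0.000000
  V(1,0) = exp(-r*dt) * [p*0.451927 + (1-p)*0.112184] = 0.267987
  V(1,1) = exp(-r*dt) * [p*0.112184 + (1-p)*0.000000] = 0.051465
  V(0,0) = exp(-r*dt) * [p*0.267987 + (1-p)*0.051465] = 0.150770


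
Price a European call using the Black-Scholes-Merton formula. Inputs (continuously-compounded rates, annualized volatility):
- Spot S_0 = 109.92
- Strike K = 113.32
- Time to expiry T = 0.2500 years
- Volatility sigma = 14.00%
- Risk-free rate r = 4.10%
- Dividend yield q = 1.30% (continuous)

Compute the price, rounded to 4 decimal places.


Answer: Price = 1.9670

Derivation:
d1 = (ln(S/K) + (r - q + 0.5*sigma^2) * T) / (sigma * sqrt(T)) = -0.30018352
d2 = d1 - sigma * sqrt(T) = -0.37018352
exp(-rT) = 0.98980235; exp(-qT) = 0.99675528
C = S_0 * exp(-qT) * N(d1) - K * exp(-rT) * N(d2)
N(d1) = 0.38201859; N(d2) = 0.35562288
C = 109.9200 * 0.99675528 * 0.38201859 - 113.3200 * 0.98980235 * 0.35562288 = 1.9670


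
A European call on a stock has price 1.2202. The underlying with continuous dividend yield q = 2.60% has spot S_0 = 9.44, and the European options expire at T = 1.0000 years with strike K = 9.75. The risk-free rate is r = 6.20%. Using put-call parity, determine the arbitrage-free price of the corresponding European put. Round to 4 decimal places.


Put-call parity: C - P = S_0 * exp(-qT) - K * exp(-rT).
S_0 * exp(-qT) = 9.4400 * 0.97433509 = 9.19772325
K * exp(-rT) = 9.7500 * 0.93988289 = 9.16385815
P = C - S*exp(-qT) + K*exp(-rT)
P = 1.2202 - 9.19772325 + 9.16385815 = 1.1863

Answer: Put price = 1.1863


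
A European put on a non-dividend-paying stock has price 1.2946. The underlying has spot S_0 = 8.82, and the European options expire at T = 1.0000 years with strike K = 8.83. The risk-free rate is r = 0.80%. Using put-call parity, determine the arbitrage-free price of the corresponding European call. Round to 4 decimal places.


Put-call parity: C - P = S_0 * exp(-qT) - K * exp(-rT).
S_0 * exp(-qT) = 8.8200 * 1.00000000 = 8.82000000
K * exp(-rT) = 8.8300 * 0.99203191 = 8.75964181
C = P + S*exp(-qT) - K*exp(-rT)
C = 1.2946 + 8.82000000 - 8.75964181 = 1.3550

Answer: Call price = 1.3550


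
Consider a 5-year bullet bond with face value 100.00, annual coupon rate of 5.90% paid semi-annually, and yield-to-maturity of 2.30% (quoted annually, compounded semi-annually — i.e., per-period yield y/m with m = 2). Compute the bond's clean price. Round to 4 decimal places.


Coupon per period c = face * coupon_rate / m = 2.950000
Periods per year m = 2; per-period yield y/m = 0.011500
Number of cashflows N = 10
Cashflows (t years, CF_t, discount factor 1/(1+y/m)^(m*t), PV):
  t = 0.5000: CF_t = 2.950000, DF = 0.988631, PV = 2.916461
  t = 1.0000: CF_t = 2.950000, DF = 0.977391, PV = 2.883303
  t = 1.5000: CF_t = 2.950000, DF = 0.966279, PV = 2.850522
  t = 2.0000: CF_t = 2.950000, DF = 0.955293, PV = 2.818113
  t = 2.5000: CF_t = 2.950000, DF = 0.944432, PV = 2.786074
  t = 3.0000: CF_t = 2.950000, DF = 0.933694, PV = 2.754398
  t = 3.5000: CF_t = 2.950000, DF = 0.923079, PV = 2.723083
  t = 4.0000: CF_t = 2.950000, DF = 0.912584, PV = 2.692123
  t = 4.5000: CF_t = 2.950000, DF = 0.902209, PV = 2.661516
  t = 5.0000: CF_t = 102.950000, DF = 0.891951, PV = 91.826383
Price P = sum_t PV_t = 116.911975

Answer: Price = 116.9120


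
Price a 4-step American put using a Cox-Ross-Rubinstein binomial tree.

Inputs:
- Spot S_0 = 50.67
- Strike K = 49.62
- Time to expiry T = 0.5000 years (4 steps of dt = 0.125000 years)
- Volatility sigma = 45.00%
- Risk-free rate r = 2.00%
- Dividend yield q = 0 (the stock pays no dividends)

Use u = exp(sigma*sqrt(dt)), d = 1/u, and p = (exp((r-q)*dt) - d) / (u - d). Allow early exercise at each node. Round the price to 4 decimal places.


Answer: Price = V(0,0) = 5.3841

Derivation:
dt = T/N = 0.125000
u = exp(sigma*sqrt(dt)) = 1.172454; d = 1/u = 0.852912
p = (exp((r-q)*dt) - d) / (u - d) = 0.468142
Discount per step: exp(-r*dt) = 0.997503
Stock lattice S(k, i) with i counting down-moves:
  k=0: S(0,0) = 50.6700
  k=1: S(1,0) = 59.4082; S(1,1) = 43.2170
  k=2: S(2,0) = 69.6534; S(2,1) = 50.6700; S(2,2) = 36.8603
  k=3: S(3,0) = 81.6655; S(3,1) = 59.4082; S(3,2) = 43.2170; S(3,3) = 31.4386
  k=4: S(4,0) = 95.7490; S(4,1) = 69.6534; S(4,2) = 50.6700; S(4,3) = 36.8603; S(4,4) = 26.8144
Terminal payoffs V(N, i) = max(K - S_T, 0):
  V(4,0) = 0.000000; V(4,1) = 0.000000; V(4,2) = 0.000000; V(4,3) = 12.759668; V(4,4) = 22.805631
Backward induction: V(k, i) = exp(-r*dt) * [p * V(k+1, i) + (1-p) * V(k+1, i+1)]; then take max(V_cont, immediate exercise) for American.
  V(3,0) = exp(-r*dt) * [p*0.000000 + (1-p)*0.000000] = 0.000000; exercise = 0.000000; V(3,0) = max -> 0.000000
  V(3,1) = exp(-r*dt) * [p*0.000000 + (1-p)*0.000000] = 0.000000; exercise = 0.000000; V(3,1) = max -> 0.000000
  V(3,2) = exp(-r*dt) * [p*0.000000 + (1-p)*12.759668] = 6.769381; exercise = 6.402954; V(3,2) = max -> 6.769381
  V(3,3) = exp(-r*dt) * [p*12.759668 + (1-p)*22.805631] = 18.057489; exercise = 18.181384; V(3,3) = max -> 18.181384
  V(2,0) = exp(-r*dt) * [p*0.000000 + (1-p)*0.000000] = 0.000000; exercise = 0.000000; V(2,0) = max -> 0.000000
  V(2,1) = exp(-r*dt) * [p*0.000000 + (1-p)*6.769381] = 3.591357; exercise = 0.000000; V(2,1) = max -> 3.591357
  V(2,2) = exp(-r*dt) * [p*6.769381 + (1-p)*18.181384] = 12.806884; exercise = 12.759668; V(2,2) = max -> 12.806884
  V(1,0) = exp(-r*dt) * [p*0.000000 + (1-p)*3.591357] = 1.905321; exercise = 0.000000; V(1,0) = max -> 1.905321
  V(1,1) = exp(-r*dt) * [p*3.591357 + (1-p)*12.806884] = 8.471500; exercise = 6.402954; V(1,1) = max -> 8.471500
  V(0,0) = exp(-r*dt) * [p*1.905321 + (1-p)*8.471500] = 5.384116; exercise = 0.000000; V(0,0) = max -> 5.384116


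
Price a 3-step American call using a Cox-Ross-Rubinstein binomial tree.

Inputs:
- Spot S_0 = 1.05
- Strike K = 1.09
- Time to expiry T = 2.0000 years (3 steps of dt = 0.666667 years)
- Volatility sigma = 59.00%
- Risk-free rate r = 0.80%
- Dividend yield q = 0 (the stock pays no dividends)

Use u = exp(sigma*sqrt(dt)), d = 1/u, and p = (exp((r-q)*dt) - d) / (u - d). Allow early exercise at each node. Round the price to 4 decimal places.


dt = T/N = 0.666667
u = exp(sigma*sqrt(dt)) = 1.618877; d = 1/u = 0.617712
p = (exp((r-q)*dt) - d) / (u - d) = 0.387184
Discount per step: exp(-r*dt) = 0.994681
Stock lattice S(k, i) with i counting down-moves:
  k=0: S(0,0) = 1.0500
  k=1: S(1,0) = 1.6998; S(1,1) = 0.6486
  k=2: S(2,0) = 2.7518; S(2,1) = 1.0500; S(2,2) = 0.4006
  k=3: S(3,0) = 4.4548; S(3,1) = 1.6998; S(3,2) = 0.6486; S(3,3) = 0.2475
Terminal payoffs V(N, i) = max(S_T - K, 0):
  V(3,0) = 3.364831; V(3,1) = 0.609821; V(3,2) = 0.000000; V(3,3) = 0.000000
Backward induction: V(k, i) = exp(-r*dt) * [p * V(k+1, i) + (1-p) * V(k+1, i+1)]; then take max(V_cont, immediate exercise) for American.
  V(2,0) = exp(-r*dt) * [p*3.364831 + (1-p)*0.609821] = 1.667600; exercise = 1.661802; V(2,0) = max -> 1.667600
  V(2,1) = exp(-r*dt) * [p*0.609821 + (1-p)*0.000000] = 0.234857; exercise = 0.000000; V(2,1) = max -> 0.234857
  V(2,2) = exp(-r*dt) * [p*0.000000 + (1-p)*0.000000] = 0.000000; exercise = 0.000000; V(2,2) = max -> 0.000000
  V(1,0) = exp(-r*dt) * [p*1.667600 + (1-p)*0.234857] = 0.785393; exercise = 0.609821; V(1,0) = max -> 0.785393
  V(1,1) = exp(-r*dt) * [p*0.234857 + (1-p)*0.000000] = 0.090449; exercise = 0.000000; V(1,1) = max -> 0.090449
  V(0,0) = exp(-r*dt) * [p*0.785393 + (1-p)*0.090449] = 0.357608; exercise = 0.000000; V(0,0) = max -> 0.357608

Answer: Price = V(0,0) = 0.3576


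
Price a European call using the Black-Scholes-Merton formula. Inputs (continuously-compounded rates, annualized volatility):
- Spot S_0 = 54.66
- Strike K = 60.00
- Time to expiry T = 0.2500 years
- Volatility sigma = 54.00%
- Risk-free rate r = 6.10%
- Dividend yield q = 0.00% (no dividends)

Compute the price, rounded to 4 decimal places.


Answer: Price = 4.1430

Derivation:
d1 = (ln(S/K) + (r - q + 0.5*sigma^2) * T) / (sigma * sqrt(T)) = -0.15374956
d2 = d1 - sigma * sqrt(T) = -0.42374956
exp(-rT) = 0.98486569; exp(-qT) = 1.00000000
C = S_0 * exp(-qT) * N(d1) - K * exp(-rT) * N(d2)
N(d1) = 0.43890360; N(d2) = 0.33587423
C = 54.6600 * 1.00000000 * 0.43890360 - 60.0000 * 0.98486569 * 0.33587423 = 4.1430


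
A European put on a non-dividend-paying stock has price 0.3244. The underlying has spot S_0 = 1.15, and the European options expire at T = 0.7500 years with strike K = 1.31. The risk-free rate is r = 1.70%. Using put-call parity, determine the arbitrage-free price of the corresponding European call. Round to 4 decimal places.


Put-call parity: C - P = S_0 * exp(-qT) - K * exp(-rT).
S_0 * exp(-qT) = 1.1500 * 1.00000000 = 1.15000000
K * exp(-rT) = 1.3100 * 0.98733094 = 1.29340353
C = P + S*exp(-qT) - K*exp(-rT)
C = 0.3244 + 1.15000000 - 1.29340353 = 0.1810

Answer: Call price = 0.1810


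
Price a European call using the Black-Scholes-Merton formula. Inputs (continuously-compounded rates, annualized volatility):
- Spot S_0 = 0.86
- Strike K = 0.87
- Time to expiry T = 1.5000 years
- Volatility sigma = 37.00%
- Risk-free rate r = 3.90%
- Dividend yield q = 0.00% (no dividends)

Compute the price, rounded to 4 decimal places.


Answer: Price = 0.1711

Derivation:
d1 = (ln(S/K) + (r - q + 0.5*sigma^2) * T) / (sigma * sqrt(T)) = 0.33016071
d2 = d1 - sigma * sqrt(T) = -0.12299489
exp(-rT) = 0.94317824; exp(-qT) = 1.00000000
C = S_0 * exp(-qT) * N(d1) - K * exp(-rT) * N(d2)
N(d1) = 0.62936074; N(d2) = 0.45105557
C = 0.8600 * 1.00000000 * 0.62936074 - 0.8700 * 0.94317824 * 0.45105557 = 0.1711


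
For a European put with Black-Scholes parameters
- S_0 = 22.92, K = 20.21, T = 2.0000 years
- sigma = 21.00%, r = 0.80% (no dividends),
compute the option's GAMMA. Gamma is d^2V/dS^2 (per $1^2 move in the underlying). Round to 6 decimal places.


d1 = 0.6260668233; d2 = 0.3290819752
phi(d1) = 0.3279420487; exp(-qT) = 1.0000000000; exp(-rT) = 0.9841273201
Gamma = exp(-qT) * phi(d1) / (S * sigma * sqrt(T)) = 1.0000000000 * 0.3279420487 / (22.9200 * 0.2100 * 1.4142135624) = 0.048178

Answer: Gamma = 0.048178


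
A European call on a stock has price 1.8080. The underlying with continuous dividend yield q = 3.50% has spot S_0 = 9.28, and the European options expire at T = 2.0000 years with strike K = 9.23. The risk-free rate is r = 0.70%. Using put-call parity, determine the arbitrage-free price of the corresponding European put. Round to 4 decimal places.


Put-call parity: C - P = S_0 * exp(-qT) - K * exp(-rT).
S_0 * exp(-qT) = 9.2800 * 0.93239382 = 8.65261465
K * exp(-rT) = 9.2300 * 0.98609754 = 9.10168033
P = C - S*exp(-qT) + K*exp(-rT)
P = 1.8080 - 8.65261465 + 9.10168033 = 2.2571

Answer: Put price = 2.2571


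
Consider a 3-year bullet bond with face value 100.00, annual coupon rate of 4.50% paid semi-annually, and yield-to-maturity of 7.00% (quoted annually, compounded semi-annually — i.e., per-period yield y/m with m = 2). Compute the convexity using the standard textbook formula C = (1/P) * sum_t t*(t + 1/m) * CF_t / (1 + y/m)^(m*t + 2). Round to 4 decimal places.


Answer: Convexity = 9.0785

Derivation:
Coupon per period c = face * coupon_rate / m = 2.250000
Periods per year m = 2; per-period yield y/m = 0.035000
Number of cashflows N = 6
Cashflows (t years, CF_t, discount factor 1/(1+y/m)^(m*t), PV):
  t = 0.5000: CF_t = 2.250000, DF = 0.966184, PV = 2.173913
  t = 1.0000: CF_t = 2.250000, DF = 0.933511, PV = 2.100399
  t = 1.5000: CF_t = 2.250000, DF = 0.901943, PV = 2.029371
  t = 2.0000: CF_t = 2.250000, DF = 0.871442, PV = 1.960745
  t = 2.5000: CF_t = 2.250000, DF = 0.841973, PV = 1.894440
  t = 3.0000: CF_t = 102.250000, DF = 0.813501, PV = 83.180441
Price P = sum_t PV_t = 93.339309
Convexity numerator sum_t t*(t + 1/m) * CF_t / (1+y/m)^(m*t + 2):
  t = 0.5000: term = 1.014686
  t = 1.0000: term = 2.941118
  t = 1.5000: term = 5.683319
  t = 2.0000: term = 9.151882
  t = 2.5000: term = 13.263597
  t = 3.0000: term = 815.323232
Convexity = (1/P) * sum = 847.377834 / 93.339309 = 9.078467


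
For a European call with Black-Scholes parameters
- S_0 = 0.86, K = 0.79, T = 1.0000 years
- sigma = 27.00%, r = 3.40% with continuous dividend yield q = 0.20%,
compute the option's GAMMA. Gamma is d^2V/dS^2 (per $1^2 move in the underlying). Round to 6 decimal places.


d1 = 0.5679609029; d2 = 0.2979609029
phi(d1) = 0.3395179957; exp(-qT) = 0.9980019987; exp(-rT) = 0.9665715046
Gamma = exp(-qT) * phi(d1) / (S * sigma * sqrt(T)) = 0.9980019987 * 0.3395179957 / (0.8600 * 0.2700 * 1.0000000000) = 1.459258

Answer: Gamma = 1.459258


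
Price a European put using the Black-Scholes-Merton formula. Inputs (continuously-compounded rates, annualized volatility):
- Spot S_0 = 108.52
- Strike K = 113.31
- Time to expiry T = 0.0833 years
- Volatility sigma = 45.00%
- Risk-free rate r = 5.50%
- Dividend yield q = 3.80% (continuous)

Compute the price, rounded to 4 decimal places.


d1 = (ln(S/K) + (r - q + 0.5*sigma^2) * T) / (sigma * sqrt(T)) = -0.25672367
d2 = d1 - sigma * sqrt(T) = -0.38660150
exp(-rT) = 0.99542898; exp(-qT) = 0.99683960
P = K * exp(-rT) * N(-d2) - S_0 * exp(-qT) * N(-d1)
N(-d1) = 0.60130395; N(-d2) = 0.65047438
P = 113.3100 * 0.99542898 * 0.65047438 - 108.5200 * 0.99683960 * 0.60130395 = 8.3211

Answer: Price = 8.3211


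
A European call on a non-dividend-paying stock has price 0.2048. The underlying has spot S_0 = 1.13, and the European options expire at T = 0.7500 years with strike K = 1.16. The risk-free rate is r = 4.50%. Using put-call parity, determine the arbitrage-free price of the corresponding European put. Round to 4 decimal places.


Answer: Put price = 0.1963

Derivation:
Put-call parity: C - P = S_0 * exp(-qT) - K * exp(-rT).
S_0 * exp(-qT) = 1.1300 * 1.00000000 = 1.13000000
K * exp(-rT) = 1.1600 * 0.96681318 = 1.12150329
P = C - S*exp(-qT) + K*exp(-rT)
P = 0.2048 - 1.13000000 + 1.12150329 = 0.1963


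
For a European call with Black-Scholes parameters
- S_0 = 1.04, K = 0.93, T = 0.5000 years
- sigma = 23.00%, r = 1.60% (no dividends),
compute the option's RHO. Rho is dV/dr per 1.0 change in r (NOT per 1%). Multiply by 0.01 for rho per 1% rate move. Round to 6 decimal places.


Answer: Rho = 0.343133

Derivation:
d1 = 0.8178852407; d2 = 0.6552506811
phi(d1) = 0.2855304311; exp(-qT) = 1.0000000000; exp(-rT) = 0.9920319148
N(d2) = 0.7438468157
Rho = K*T*exp(-rT)*N(d2) = 0.9300 * 0.5000 * 0.9920319148 * 0.7438468157 = 0.343133


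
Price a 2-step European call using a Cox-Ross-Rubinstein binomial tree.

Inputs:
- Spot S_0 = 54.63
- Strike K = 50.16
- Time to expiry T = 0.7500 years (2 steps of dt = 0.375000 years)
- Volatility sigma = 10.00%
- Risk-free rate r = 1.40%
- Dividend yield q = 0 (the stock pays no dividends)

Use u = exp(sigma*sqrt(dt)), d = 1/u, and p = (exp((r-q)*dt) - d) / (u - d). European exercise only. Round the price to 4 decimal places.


Answer: Price = V(0,0) = 5.3974

Derivation:
dt = T/N = 0.375000
u = exp(sigma*sqrt(dt)) = 1.063151; d = 1/u = 0.940600
p = (exp((r-q)*dt) - d) / (u - d) = 0.527647
Discount per step: exp(-r*dt) = 0.994764
Stock lattice S(k, i) with i counting down-moves:
  k=0: S(0,0) = 54.6300
  k=1: S(1,0) = 58.0799; S(1,1) = 51.3850
  k=2: S(2,0) = 61.7478; S(2,1) = 54.6300; S(2,2) = 48.3327
Terminal payoffs V(N, i) = max(S_T - K, 0):
  V(2,0) = 11.587758; V(2,1) = 4.470000; V(2,2) = 0.000000
Backward induction: V(k, i) = exp(-r*dt) * [p * V(k+1, i) + (1-p) * V(k+1, i+1)].
  V(1,0) = exp(-r*dt) * [p*11.587758 + (1-p)*4.470000] = 8.182595
  V(1,1) = exp(-r*dt) * [p*4.470000 + (1-p)*0.000000] = 2.346234
  V(0,0) = exp(-r*dt) * [p*8.182595 + (1-p)*2.346234] = 5.397364


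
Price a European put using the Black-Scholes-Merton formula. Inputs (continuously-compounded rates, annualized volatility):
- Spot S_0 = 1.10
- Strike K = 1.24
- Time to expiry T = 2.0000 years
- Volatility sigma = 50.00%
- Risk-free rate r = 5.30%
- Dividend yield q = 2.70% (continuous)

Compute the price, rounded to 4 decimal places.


d1 = (ln(S/K) + (r - q + 0.5*sigma^2) * T) / (sigma * sqrt(T)) = 0.25766801
d2 = d1 - sigma * sqrt(T) = -0.44943877
exp(-rT) = 0.89942465; exp(-qT) = 0.94743211
P = K * exp(-rT) * N(-d2) - S_0 * exp(-qT) * N(-d1)
N(-d1) = 0.39833157; N(-d2) = 0.67344241
P = 1.2400 * 0.89942465 * 0.67344241 - 1.1000 * 0.94743211 * 0.39833157 = 0.3359

Answer: Price = 0.3359


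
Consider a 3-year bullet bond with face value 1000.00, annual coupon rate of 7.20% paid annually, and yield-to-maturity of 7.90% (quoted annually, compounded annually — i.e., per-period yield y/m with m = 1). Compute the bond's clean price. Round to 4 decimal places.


Answer: Price = 981.9277

Derivation:
Coupon per period c = face * coupon_rate / m = 72.000000
Periods per year m = 1; per-period yield y/m = 0.079000
Number of cashflows N = 3
Cashflows (t years, CF_t, discount factor 1/(1+y/m)^(m*t), PV):
  t = 1.0000: CF_t = 72.000000, DF = 0.926784, PV = 66.728452
  t = 2.0000: CF_t = 72.000000, DF = 0.858929, PV = 61.842866
  t = 3.0000: CF_t = 1072.000000, DF = 0.796041, PV = 853.356403
Price P = sum_t PV_t = 981.927721
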